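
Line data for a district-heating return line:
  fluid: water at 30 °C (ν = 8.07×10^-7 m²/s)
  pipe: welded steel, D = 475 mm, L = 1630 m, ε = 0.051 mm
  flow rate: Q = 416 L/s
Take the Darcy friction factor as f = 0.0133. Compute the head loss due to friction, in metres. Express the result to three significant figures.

h_f ≈ 12.8 m

V = 4Q/(πD²) = 4·0.416/(π·0.475²) = 2.348 m/s
h_f = f(L/D)V²/(2g) = 0.01330·(1630/0.475)·2.348²/(2·9.81) = 12.82 m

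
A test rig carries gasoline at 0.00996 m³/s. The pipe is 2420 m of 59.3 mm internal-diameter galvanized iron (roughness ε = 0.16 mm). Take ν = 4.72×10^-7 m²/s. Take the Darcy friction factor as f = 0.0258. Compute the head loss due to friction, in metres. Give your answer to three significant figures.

h_f ≈ 698 m

V = 4Q/(πD²) = 4·0.00996/(π·0.0593²) = 3.606 m/s
h_f = f(L/D)V²/(2g) = 0.02580·(2420/0.0593)·3.606²/(2·9.81) = 697.9 m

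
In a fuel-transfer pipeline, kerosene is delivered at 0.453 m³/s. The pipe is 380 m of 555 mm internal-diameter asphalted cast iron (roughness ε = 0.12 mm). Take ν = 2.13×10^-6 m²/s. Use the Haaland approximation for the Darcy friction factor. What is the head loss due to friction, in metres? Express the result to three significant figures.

h_f ≈ 1.89 m

V = 4Q/(πD²) = 4·0.453/(π·0.555²) = 1.873 m/s
Re = VD/ν = 1.873·0.555/2.13×10^-6 = 4.88×10^5 → turbulent
ε/D = 0.12/555 = 2.16×10^-4
Haaland: f = 0.01547
h_f = f(L/D)V²/(2g) = 0.01547·(380/0.555)·1.873²/(2·9.81) = 1.893 m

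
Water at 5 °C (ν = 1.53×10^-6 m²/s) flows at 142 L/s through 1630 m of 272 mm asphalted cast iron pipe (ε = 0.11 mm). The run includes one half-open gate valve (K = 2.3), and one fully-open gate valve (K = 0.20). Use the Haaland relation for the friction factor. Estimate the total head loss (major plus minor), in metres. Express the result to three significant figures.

H_L ≈ 31.9 m

V = 4Q/(πD²) = 2.444 m/s; V²/2g = 0.3044 m
Re = 4.34×10^5, ε/D = 4.04×10^-4 → f = 0.01707 (Haaland)
Major: h_f = f(L/D)·V²/2g = 0.01707·5993·0.3044 = 31.14 m
Minor: ΣK = 2.50; h_m = ΣK·V²/2g = 0.7610 m
Total H_L = 31.14 + 0.7610 = 31.90 m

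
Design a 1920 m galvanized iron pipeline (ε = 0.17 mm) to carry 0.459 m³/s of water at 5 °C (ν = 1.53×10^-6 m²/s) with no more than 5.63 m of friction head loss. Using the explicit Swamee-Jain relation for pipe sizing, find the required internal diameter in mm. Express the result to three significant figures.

D ≈ 633 mm

Swamee-Jain (Type III): D = 0.66·[ε^1.25·(LQ²/(gh_f))^4.75 + ν·Q^9.4·(L/(gh_f))^5.2]^0.04
LQ²/(gh_f) = 7.324; L/(gh_f) = 34.76
Term 1 = ε^1.25·(…)^4.75 = 0.249; Term 2 = ν·Q^9.4·(…)^5.2 = 0.105
D = 0.66·(0.249 + 0.105)^0.04 = 0.6331 m = 633 mm
Check: V = 1.46 m/s, Re = 6.03×10^5, f = 0.01591, h_f = 5.23 m ≈ 5.63 m ✓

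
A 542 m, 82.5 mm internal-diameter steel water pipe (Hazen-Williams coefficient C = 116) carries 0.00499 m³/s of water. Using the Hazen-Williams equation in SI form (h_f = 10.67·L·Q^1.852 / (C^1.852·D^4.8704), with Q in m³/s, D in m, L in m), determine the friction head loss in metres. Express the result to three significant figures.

h_f ≈ 8.97 m

h_f = 10.67·542·0.00499^1.852 / (116^1.852·0.0825^4.8704) = 8.974 m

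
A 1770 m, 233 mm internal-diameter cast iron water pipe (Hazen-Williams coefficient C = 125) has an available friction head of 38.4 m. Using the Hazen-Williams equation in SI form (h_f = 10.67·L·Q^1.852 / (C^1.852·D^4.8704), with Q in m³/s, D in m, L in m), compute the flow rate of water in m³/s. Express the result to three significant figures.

Q ≈ 0.0954 m³/s

Rearranging: Q = [h_f·C^1.852·D^4.8704 / (10.67·L)]^(1/1.852)
Q = [38.4·125^1.852·0.233^4.8704 / (10.67·1770)]^0.540 = 0.09544 m³/s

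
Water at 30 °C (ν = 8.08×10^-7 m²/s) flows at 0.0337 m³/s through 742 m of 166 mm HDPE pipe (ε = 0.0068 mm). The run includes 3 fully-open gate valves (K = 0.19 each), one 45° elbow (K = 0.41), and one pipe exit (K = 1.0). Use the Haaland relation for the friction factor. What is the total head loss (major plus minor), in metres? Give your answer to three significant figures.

H_L ≈ 8.28 m

V = 4Q/(πD²) = 1.557 m/s; V²/2g = 0.1236 m
Re = 3.20×10^5, ε/D = 4.10×10^-5 → f = 0.01454 (Haaland)
Major: h_f = f(L/D)·V²/2g = 0.01454·4470·0.1236 = 8.033 m
Minor: ΣK = 1.98; h_m = ΣK·V²/2g = 0.2447 m
Total H_L = 8.033 + 0.2447 = 8.278 m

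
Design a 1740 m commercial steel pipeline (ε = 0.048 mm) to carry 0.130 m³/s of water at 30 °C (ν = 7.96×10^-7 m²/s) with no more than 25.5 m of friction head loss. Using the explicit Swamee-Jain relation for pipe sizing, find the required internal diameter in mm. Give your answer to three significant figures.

Swamee-Jain (Type III): D = 0.66·[ε^1.25·(LQ²/(gh_f))^4.75 + ν·Q^9.4·(L/(gh_f))^5.2]^0.04
LQ²/(gh_f) = 0.1176; L/(gh_f) = 6.956
Term 1 = ε^1.25·(…)^4.75 = 1.53×10^-10; Term 2 = ν·Q^9.4·(…)^5.2 = 8.96×10^-11
D = 0.66·(1.53×10^-10 + 8.96×10^-11)^0.04 = 0.2722 m = 272 mm
Check: V = 2.23 m/s, Re = 7.64×10^5, f = 0.01477, h_f = 24.0 m ≈ 25.5 m ✓

D ≈ 272 mm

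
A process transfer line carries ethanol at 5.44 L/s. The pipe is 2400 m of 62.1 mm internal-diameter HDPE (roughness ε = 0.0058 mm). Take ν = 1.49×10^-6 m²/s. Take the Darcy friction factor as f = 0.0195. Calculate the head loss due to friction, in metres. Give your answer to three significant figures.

h_f ≈ 124 m

V = 4Q/(πD²) = 4·0.00544/(π·0.0621²) = 1.796 m/s
h_f = f(L/D)V²/(2g) = 0.01950·(2400/0.0621)·1.796²/(2·9.81) = 123.9 m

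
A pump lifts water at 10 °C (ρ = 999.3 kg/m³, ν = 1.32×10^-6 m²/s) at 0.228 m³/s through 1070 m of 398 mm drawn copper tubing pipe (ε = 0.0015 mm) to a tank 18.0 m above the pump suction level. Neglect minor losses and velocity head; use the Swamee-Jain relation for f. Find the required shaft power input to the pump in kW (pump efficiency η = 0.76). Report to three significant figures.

V = 4Q/(πD²) = 1.833 m/s; Re = 5.53×10^5; ε/D = 3.77×10^-6; f = 0.01292
h_f = f(L/D)V²/2g = 5.948 m
Total head H = z + h_f = 18.0 + 5.948 = 23.95 m
P_hyd = ρgQH = 999.3·9.81·0.228·23.95 = 53.53 kW
P_shaft = P_hyd/η = 53.53/0.76 = 70.43 kW

P_shaft ≈ 70.4 kW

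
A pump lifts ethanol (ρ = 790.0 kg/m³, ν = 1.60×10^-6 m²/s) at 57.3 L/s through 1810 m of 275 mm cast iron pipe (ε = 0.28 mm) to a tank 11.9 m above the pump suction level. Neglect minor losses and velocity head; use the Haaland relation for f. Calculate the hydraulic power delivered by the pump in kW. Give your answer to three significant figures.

P_hyd ≈ 8.23 kW

V = 4Q/(πD²) = 0.9647 m/s; Re = 1.66×10^5; ε/D = 0.00102; f = 0.02121
h_f = f(L/D)V²/2g = 6.623 m
Total head H = z + h_f = 11.9 + 6.623 = 18.52 m
P_hyd = ρgQH = 790.0·9.81·0.0573·18.52 = 8.225 kW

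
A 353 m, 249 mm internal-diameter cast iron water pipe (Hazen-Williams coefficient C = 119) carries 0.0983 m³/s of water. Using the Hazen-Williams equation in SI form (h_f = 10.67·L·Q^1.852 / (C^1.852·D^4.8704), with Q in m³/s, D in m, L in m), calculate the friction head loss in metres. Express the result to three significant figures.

h_f ≈ 6.41 m

h_f = 10.67·353·0.0983^1.852 / (119^1.852·0.249^4.8704) = 6.412 m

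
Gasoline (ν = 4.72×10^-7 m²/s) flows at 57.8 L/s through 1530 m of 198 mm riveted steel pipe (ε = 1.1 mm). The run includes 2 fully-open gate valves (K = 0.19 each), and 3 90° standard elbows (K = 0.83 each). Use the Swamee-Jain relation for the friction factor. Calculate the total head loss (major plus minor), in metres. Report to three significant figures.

V = 4Q/(πD²) = 1.877 m/s; V²/2g = 0.1796 m
Re = 7.87×10^5, ε/D = 0.00556 → f = 0.03154 (Swamee-Jain)
Major: h_f = f(L/D)·V²/2g = 0.03154·7727·0.1796 = 43.77 m
Minor: ΣK = 2.87; h_m = ΣK·V²/2g = 0.5155 m
Total H_L = 43.77 + 0.5155 = 44.29 m

H_L ≈ 44.3 m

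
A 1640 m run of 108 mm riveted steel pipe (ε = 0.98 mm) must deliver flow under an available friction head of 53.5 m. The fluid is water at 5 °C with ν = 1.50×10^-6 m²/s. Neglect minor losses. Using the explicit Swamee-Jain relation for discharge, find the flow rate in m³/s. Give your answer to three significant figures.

Q ≈ 0.0125 m³/s

Swamee-Jain (Type II): Q = -0.965·√(gD⁵h_f/L)·ln[ε/(3.7D) + √(3.17ν²L/(gD³h_f))]
√(gD⁵h_f/L) = √(9.81·0.108⁵·53.5/1640) = 0.002168
ε/(3.7D) = 0.00245; √(3.17ν²L/(gD³h_f)) = 1.33×10^-4
Q = -0.965·0.002168·ln(0.002585) = 0.01247 m³/s
Check: V = 1.36 m/s, Re = 9.80×10^4, f = 0.03759, h_f = 53.9 m ≈ 53.5 m ✓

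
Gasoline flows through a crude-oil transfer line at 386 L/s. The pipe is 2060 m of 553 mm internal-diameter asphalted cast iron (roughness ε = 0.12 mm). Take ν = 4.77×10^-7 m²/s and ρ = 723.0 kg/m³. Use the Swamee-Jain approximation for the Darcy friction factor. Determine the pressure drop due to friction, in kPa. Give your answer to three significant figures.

V = 4Q/(πD²) = 4·0.386/(π·0.553²) = 1.607 m/s
Re = VD/ν = 1.607·0.553/4.77×10^-7 = 1.86×10^6 → turbulent
ε/D = 0.12/553 = 2.17×10^-4
Swamee-Jain: f = 0.01455
h_f = f(L/D)V²/(2g) = 0.01455·(2060/0.553)·1.607²/(2·9.81) = 7.137 m
Δp = ρg·h_f = 723.0·9.81·7.137 = 50.62 kPa

Δp ≈ 50.6 kPa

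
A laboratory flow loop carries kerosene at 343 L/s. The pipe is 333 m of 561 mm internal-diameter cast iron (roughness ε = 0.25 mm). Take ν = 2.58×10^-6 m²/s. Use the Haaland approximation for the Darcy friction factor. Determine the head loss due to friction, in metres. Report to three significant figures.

h_f ≈ 1.03 m

V = 4Q/(πD²) = 4·0.343/(π·0.561²) = 1.388 m/s
Re = VD/ν = 1.388·0.561/2.58×10^-6 = 3.02×10^5 → turbulent
ε/D = 0.25/561 = 4.46×10^-4
Haaland: f = 0.01774
h_f = f(L/D)V²/(2g) = 0.01774·(333/0.561)·1.388²/(2·9.81) = 1.034 m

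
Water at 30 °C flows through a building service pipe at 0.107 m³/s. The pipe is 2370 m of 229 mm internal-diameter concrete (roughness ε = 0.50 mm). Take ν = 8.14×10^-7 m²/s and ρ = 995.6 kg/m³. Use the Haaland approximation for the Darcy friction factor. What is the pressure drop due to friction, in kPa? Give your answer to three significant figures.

Δp ≈ 843 kPa

V = 4Q/(πD²) = 4·0.107/(π·0.229²) = 2.598 m/s
Re = VD/ν = 2.598·0.229/8.14×10^-7 = 7.31×10^5 → turbulent
ε/D = 0.50/229 = 0.00218
Haaland: f = 0.02423
h_f = f(L/D)V²/(2g) = 0.02423·(2370/0.229)·2.598²/(2·9.81) = 86.27 m
Δp = ρg·h_f = 995.6·9.81·86.27 = 842.6 kPa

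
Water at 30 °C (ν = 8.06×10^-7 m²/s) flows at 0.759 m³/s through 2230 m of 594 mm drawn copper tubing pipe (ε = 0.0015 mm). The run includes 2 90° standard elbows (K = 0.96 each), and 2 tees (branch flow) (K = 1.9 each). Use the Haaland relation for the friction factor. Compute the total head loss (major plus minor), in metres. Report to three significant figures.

H_L ≈ 17.1 m

V = 4Q/(πD²) = 2.739 m/s; V²/2g = 0.3823 m
Re = 2.02×10^6, ε/D = 2.53×10^-6 → f = 0.01040 (Haaland)
Major: h_f = f(L/D)·V²/2g = 0.01040·3754·0.3823 = 14.92 m
Minor: ΣK = 5.72; h_m = ΣK·V²/2g = 2.187 m
Total H_L = 14.92 + 2.187 = 17.11 m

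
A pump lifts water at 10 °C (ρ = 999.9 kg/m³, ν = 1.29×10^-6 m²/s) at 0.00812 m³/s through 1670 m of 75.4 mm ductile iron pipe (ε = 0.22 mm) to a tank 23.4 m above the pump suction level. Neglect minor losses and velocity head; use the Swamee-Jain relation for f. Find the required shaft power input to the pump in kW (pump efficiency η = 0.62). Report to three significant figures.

P_shaft ≈ 16.2 kW

V = 4Q/(πD²) = 1.819 m/s; Re = 1.06×10^5; ε/D = 0.00292; f = 0.02746
h_f = f(L/D)V²/2g = 102.5 m
Total head H = z + h_f = 23.4 + 102.5 = 125.9 m
P_hyd = ρgQH = 999.9·9.81·0.00812·125.9 = 10.03 kW
P_shaft = P_hyd/η = 10.03/0.62 = 16.17 kW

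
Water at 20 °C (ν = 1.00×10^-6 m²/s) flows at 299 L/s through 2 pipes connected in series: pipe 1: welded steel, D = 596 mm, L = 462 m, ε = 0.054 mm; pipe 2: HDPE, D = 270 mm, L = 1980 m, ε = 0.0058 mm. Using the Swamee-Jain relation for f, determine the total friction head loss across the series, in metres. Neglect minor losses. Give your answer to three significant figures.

H ≈ 119 m

Pipe 1: V = 1.072 m/s, Re = 6.39×10^5, ε/D = 9.06×10^-5, f = 0.01396, h_1 = f(L/D)V²/2g = 0.6336 m
Pipe 2: V = 5.222 m/s, Re = 1.41×10^6, ε/D = 2.15×10^-5, f = 0.01158, h_2 = f(L/D)V²/2g = 118.0 m
Series → Q common, losses add: H = Σh = 118.7 m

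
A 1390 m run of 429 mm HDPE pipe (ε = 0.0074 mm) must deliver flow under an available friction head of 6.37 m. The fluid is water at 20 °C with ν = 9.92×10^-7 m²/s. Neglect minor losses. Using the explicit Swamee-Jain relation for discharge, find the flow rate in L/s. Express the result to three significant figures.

Q ≈ 254 L/s

Swamee-Jain (Type II): Q = -0.965·√(gD⁵h_f/L)·ln[ε/(3.7D) + √(3.17ν²L/(gD³h_f))]
√(gD⁵h_f/L) = √(9.81·0.429⁵·6.37/1390) = 0.02556
ε/(3.7D) = 4.66×10^-6; √(3.17ν²L/(gD³h_f)) = 2.96×10^-5
Q = -0.965·0.02556·ln(3.431×10^-5) = 0.2536 m³/s
Check: V = 1.75 m/s, Re = 7.59×10^5, f = 0.01252, h_f = 6.36 m ≈ 6.37 m ✓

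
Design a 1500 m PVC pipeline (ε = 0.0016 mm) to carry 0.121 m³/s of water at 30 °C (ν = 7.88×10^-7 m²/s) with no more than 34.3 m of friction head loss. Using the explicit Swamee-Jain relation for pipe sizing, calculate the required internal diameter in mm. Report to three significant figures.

D ≈ 232 mm

Swamee-Jain (Type III): D = 0.66·[ε^1.25·(LQ²/(gh_f))^4.75 + ν·Q^9.4·(L/(gh_f))^5.2]^0.04
LQ²/(gh_f) = 0.06527; L/(gh_f) = 4.458
Term 1 = ε^1.25·(…)^4.75 = 1.33×10^-13; Term 2 = ν·Q^9.4·(…)^5.2 = 4.47×10^-12
D = 0.66·(1.33×10^-13 + 4.47×10^-12)^0.04 = 0.2323 m = 232 mm
Check: V = 2.85 m/s, Re = 8.42×10^5, f = 0.01211, h_f = 32.5 m ≈ 34.3 m ✓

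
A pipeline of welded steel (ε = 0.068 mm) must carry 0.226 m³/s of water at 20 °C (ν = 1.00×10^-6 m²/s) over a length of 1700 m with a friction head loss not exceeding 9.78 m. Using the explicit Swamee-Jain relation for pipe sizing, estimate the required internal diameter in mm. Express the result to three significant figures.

D ≈ 409 mm

Swamee-Jain (Type III): D = 0.66·[ε^1.25·(LQ²/(gh_f))^4.75 + ν·Q^9.4·(L/(gh_f))^5.2]^0.04
LQ²/(gh_f) = 0.9050; L/(gh_f) = 17.72
Term 1 = ε^1.25·(…)^4.75 = 3.84×10^-6; Term 2 = ν·Q^9.4·(…)^5.2 = 2.63×10^-6
D = 0.66·(3.84×10^-6 + 2.63×10^-6)^0.04 = 0.4093 m = 409 mm
Check: V = 1.72 m/s, Re = 7.03×10^5, f = 0.01475, h_f = 9.21 m ≈ 9.78 m ✓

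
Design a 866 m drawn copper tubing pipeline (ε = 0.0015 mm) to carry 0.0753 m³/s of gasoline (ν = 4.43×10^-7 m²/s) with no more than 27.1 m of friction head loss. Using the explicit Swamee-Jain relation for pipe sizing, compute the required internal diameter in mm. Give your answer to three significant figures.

Swamee-Jain (Type III): D = 0.66·[ε^1.25·(LQ²/(gh_f))^4.75 + ν·Q^9.4·(L/(gh_f))^5.2]^0.04
LQ²/(gh_f) = 0.01847; L/(gh_f) = 3.257
Term 1 = ε^1.25·(…)^4.75 = 3.06×10^-16; Term 2 = ν·Q^9.4·(…)^5.2 = 5.69×10^-15
D = 0.66·(3.06×10^-16 + 5.69×10^-15)^0.04 = 0.1781 m = 178 mm
Check: V = 3.02 m/s, Re = 1.22×10^6, f = 0.01147, h_f = 26.0 m ≈ 27.1 m ✓

D ≈ 178 mm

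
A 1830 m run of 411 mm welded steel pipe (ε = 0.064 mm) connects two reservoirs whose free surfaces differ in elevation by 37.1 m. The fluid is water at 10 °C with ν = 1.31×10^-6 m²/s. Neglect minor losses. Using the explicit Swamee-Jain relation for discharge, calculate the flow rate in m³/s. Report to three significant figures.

Swamee-Jain (Type II): Q = -0.965·√(gD⁵h_f/L)·ln[ε/(3.7D) + √(3.17ν²L/(gD³h_f))]
√(gD⁵h_f/L) = √(9.81·0.411⁵·37.1/1830) = 0.04829
ε/(3.7D) = 4.21×10^-5; √(3.17ν²L/(gD³h_f)) = 1.98×10^-5
Q = -0.965·0.04829·ln(6.194×10^-5) = 0.4516 m³/s
Check: V = 3.40 m/s, Re = 1.07×10^6, f = 0.01420, h_f = 37.3 m ≈ 37.1 m ✓

Q ≈ 0.452 m³/s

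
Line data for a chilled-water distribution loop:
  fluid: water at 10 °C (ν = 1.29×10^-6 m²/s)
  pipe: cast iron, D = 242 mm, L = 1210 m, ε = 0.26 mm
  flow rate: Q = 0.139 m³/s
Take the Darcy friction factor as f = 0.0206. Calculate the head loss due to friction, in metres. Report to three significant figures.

V = 4Q/(πD²) = 4·0.139/(π·0.242²) = 3.022 m/s
h_f = f(L/D)V²/(2g) = 0.02060·(1210/0.242)·3.022²/(2·9.81) = 47.94 m

h_f ≈ 47.9 m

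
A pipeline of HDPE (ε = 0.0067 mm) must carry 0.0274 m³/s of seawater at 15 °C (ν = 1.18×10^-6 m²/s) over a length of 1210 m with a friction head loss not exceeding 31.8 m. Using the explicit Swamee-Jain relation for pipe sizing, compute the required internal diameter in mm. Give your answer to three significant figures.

Swamee-Jain (Type III): D = 0.66·[ε^1.25·(LQ²/(gh_f))^4.75 + ν·Q^9.4·(L/(gh_f))^5.2]^0.04
LQ²/(gh_f) = 0.002912; L/(gh_f) = 3.879
Term 1 = ε^1.25·(…)^4.75 = 3.07×10^-19; Term 2 = ν·Q^9.4·(…)^5.2 = 2.80×10^-18
D = 0.66·(3.07×10^-19 + 2.80×10^-18)^0.04 = 0.1316 m = 132 mm
Check: V = 2.01 m/s, Re = 2.25×10^5, f = 0.01567, h_f = 29.8 m ≈ 31.8 m ✓

D ≈ 132 mm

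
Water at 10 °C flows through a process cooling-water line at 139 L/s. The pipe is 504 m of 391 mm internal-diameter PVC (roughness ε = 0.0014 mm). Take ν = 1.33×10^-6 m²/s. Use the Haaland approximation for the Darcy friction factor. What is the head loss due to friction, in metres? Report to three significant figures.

h_f ≈ 1.24 m

V = 4Q/(πD²) = 4·0.139/(π·0.391²) = 1.158 m/s
Re = VD/ν = 1.158·0.391/1.33×10^-6 = 3.40×10^5 → turbulent
ε/D = 0.0014/391 = 3.58×10^-6
Haaland: f = 0.01404
h_f = f(L/D)V²/(2g) = 0.01404·(504/0.391)·1.158²/(2·9.81) = 1.236 m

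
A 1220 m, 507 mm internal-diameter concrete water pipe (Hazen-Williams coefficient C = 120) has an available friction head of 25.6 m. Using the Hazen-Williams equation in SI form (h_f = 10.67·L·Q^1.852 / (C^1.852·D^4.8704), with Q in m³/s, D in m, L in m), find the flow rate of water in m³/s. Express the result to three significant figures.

Q ≈ 0.695 m³/s

Rearranging: Q = [h_f·C^1.852·D^4.8704 / (10.67·L)]^(1/1.852)
Q = [25.6·120^1.852·0.507^4.8704 / (10.67·1220)]^0.540 = 0.6952 m³/s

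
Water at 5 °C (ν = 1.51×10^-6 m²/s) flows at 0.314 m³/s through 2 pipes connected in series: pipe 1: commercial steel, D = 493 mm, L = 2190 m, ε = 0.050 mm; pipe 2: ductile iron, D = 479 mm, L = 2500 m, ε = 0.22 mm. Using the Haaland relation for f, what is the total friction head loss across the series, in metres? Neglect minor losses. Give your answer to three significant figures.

H ≈ 22.6 m

Pipe 1: V = 1.645 m/s, Re = 5.37×10^5, ε/D = 1.01×10^-4, f = 0.01416, h_1 = f(L/D)V²/2g = 8.677 m
Pipe 2: V = 1.742 m/s, Re = 5.53×10^5, ε/D = 4.59×10^-4, f = 0.01723, h_2 = f(L/D)V²/2g = 13.92 m
Series → Q common, losses add: H = Σh = 22.60 m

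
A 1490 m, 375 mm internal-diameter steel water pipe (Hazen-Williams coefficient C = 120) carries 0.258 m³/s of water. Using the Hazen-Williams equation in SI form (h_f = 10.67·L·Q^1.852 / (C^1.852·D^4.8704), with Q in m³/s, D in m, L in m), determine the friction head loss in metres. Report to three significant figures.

h_f = 10.67·1490·0.258^1.852 / (120^1.852·0.375^4.8704) = 21.66 m

h_f ≈ 21.7 m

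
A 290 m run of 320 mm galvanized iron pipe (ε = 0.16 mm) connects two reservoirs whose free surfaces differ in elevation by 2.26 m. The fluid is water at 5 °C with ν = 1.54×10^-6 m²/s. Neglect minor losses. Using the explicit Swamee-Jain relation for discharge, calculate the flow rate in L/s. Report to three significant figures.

Swamee-Jain (Type II): Q = -0.965·√(gD⁵h_f/L)·ln[ε/(3.7D) + √(3.17ν²L/(gD³h_f))]
√(gD⁵h_f/L) = √(9.81·0.320⁵·2.26/290) = 0.01602
ε/(3.7D) = 1.35×10^-4; √(3.17ν²L/(gD³h_f)) = 5.48×10^-5
Q = -0.965·0.01602·ln(1.899×10^-4) = 0.1324 m³/s
Check: V = 1.65 m/s, Re = 3.42×10^5, f = 0.01817, h_f = 2.28 m ≈ 2.26 m ✓

Q ≈ 132 L/s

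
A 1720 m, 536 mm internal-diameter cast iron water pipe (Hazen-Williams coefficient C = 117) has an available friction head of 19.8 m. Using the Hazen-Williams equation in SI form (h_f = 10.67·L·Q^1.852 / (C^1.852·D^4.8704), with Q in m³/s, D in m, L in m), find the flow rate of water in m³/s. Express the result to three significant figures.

Rearranging: Q = [h_f·C^1.852·D^4.8704 / (10.67·L)]^(1/1.852)
Q = [19.8·117^1.852·0.536^4.8704 / (10.67·1720)]^0.540 = 0.5674 m³/s

Q ≈ 0.567 m³/s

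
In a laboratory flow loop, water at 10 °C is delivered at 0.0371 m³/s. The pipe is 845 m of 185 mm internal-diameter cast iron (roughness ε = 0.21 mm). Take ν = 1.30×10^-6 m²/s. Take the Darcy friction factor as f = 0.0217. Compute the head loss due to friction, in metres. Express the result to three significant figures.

h_f ≈ 9.62 m

V = 4Q/(πD²) = 4·0.0371/(π·0.185²) = 1.380 m/s
h_f = f(L/D)V²/(2g) = 0.02170·(845/0.185)·1.380²/(2·9.81) = 9.623 m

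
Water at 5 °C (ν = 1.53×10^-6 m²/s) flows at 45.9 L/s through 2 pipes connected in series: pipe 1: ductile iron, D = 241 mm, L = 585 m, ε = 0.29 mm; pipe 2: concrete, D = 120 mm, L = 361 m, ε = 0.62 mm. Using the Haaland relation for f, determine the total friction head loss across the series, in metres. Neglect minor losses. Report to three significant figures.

Pipe 1: V = 1.006 m/s, Re = 1.58×10^5, ε/D = 0.00120, f = 0.02195, h_1 = f(L/D)V²/2g = 2.750 m
Pipe 2: V = 4.058 m/s, Re = 3.18×10^5, ε/D = 0.00517, f = 0.03100, h_2 = f(L/D)V²/2g = 78.29 m
Series → Q common, losses add: H = Σh = 81.04 m

H ≈ 81.0 m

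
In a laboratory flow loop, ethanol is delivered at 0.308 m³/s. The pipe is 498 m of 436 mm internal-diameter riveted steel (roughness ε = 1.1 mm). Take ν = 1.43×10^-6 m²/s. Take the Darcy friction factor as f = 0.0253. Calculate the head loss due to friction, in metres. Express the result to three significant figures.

h_f ≈ 6.27 m

V = 4Q/(πD²) = 4·0.308/(π·0.436²) = 2.063 m/s
h_f = f(L/D)V²/(2g) = 0.02530·(498/0.436)·2.063²/(2·9.81) = 6.268 m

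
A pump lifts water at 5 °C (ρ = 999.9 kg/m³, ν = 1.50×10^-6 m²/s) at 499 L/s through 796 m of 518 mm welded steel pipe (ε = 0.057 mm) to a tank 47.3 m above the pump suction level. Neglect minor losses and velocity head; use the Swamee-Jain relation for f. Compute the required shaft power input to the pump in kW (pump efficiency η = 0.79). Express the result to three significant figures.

P_shaft ≈ 331 kW

V = 4Q/(πD²) = 2.368 m/s; Re = 8.18×10^5; ε/D = 1.10×10^-4; f = 0.01389
h_f = f(L/D)V²/2g = 6.098 m
Total head H = z + h_f = 47.3 + 6.098 = 53.40 m
P_hyd = ρgQH = 999.9·9.81·0.499·53.40 = 261.4 kW
P_shaft = P_hyd/η = 261.4/0.79 = 330.8 kW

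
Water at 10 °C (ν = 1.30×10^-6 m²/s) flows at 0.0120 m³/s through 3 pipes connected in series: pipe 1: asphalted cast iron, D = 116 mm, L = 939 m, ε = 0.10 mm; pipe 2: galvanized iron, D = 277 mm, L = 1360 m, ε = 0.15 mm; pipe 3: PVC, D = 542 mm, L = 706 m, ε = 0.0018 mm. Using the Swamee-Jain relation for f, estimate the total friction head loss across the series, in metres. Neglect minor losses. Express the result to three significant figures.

Pipe 1: V = 1.135 m/s, Re = 1.01×10^5, ε/D = 8.62×10^-4, f = 0.02182, h_1 = f(L/D)V²/2g = 11.61 m
Pipe 2: V = 0.1991 m/s, Re = 4.24×10^4, ε/D = 5.42×10^-4, f = 0.02340, h_2 = f(L/D)V²/2g = 0.2322 m
Pipe 3: V = 0.05201 m/s, Re = 2.17×10^4, ε/D = 3.32×10^-6, f = 0.02531, h_3 = f(L/D)V²/2g = 0.004545 m
Series → Q common, losses add: H = Σh = 11.84 m

H ≈ 11.8 m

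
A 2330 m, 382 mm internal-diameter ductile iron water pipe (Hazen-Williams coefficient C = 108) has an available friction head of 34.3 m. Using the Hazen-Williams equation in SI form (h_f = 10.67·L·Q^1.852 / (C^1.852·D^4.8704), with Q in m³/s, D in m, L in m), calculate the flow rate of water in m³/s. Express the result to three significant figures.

Rearranging: Q = [h_f·C^1.852·D^4.8704 / (10.67·L)]^(1/1.852)
Q = [34.3·108^1.852·0.382^4.8704 / (10.67·2330)]^0.540 = 0.2454 m³/s

Q ≈ 0.245 m³/s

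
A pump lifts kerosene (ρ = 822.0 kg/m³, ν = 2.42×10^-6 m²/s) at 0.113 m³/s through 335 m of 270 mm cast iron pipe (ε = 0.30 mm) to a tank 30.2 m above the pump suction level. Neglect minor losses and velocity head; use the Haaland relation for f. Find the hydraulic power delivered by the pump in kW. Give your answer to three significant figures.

V = 4Q/(πD²) = 1.974 m/s; Re = 2.20×10^5; ε/D = 0.00111; f = 0.02125
h_f = f(L/D)V²/2g = 5.234 m
Total head H = z + h_f = 30.2 + 5.234 = 35.43 m
P_hyd = ρgQH = 822.0·9.81·0.113·35.43 = 32.29 kW

P_hyd ≈ 32.3 kW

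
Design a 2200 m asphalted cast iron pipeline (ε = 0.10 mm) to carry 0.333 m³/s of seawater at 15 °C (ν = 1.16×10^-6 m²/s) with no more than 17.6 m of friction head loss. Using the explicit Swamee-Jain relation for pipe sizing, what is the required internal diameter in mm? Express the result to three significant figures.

D ≈ 451 mm

Swamee-Jain (Type III): D = 0.66·[ε^1.25·(LQ²/(gh_f))^4.75 + ν·Q^9.4·(L/(gh_f))^5.2]^0.04
LQ²/(gh_f) = 1.413; L/(gh_f) = 12.74
Term 1 = ε^1.25·(…)^4.75 = 5.17×10^-5; Term 2 = ν·Q^9.4·(…)^5.2 = 2.10×10^-5
D = 0.66·(5.17×10^-5 + 2.10×10^-5)^0.04 = 0.4508 m = 451 mm
Check: V = 2.09 m/s, Re = 8.11×10^5, f = 0.01518, h_f = 16.4 m ≈ 17.6 m ✓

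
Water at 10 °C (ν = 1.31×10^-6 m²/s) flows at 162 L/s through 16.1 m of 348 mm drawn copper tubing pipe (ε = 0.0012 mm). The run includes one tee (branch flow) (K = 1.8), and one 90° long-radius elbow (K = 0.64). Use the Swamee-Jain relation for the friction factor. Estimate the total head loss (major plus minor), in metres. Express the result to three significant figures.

V = 4Q/(πD²) = 1.703 m/s; V²/2g = 0.1479 m
Re = 4.52×10^5, ε/D = 3.45×10^-6 → f = 0.01338 (Swamee-Jain)
Major: h_f = f(L/D)·V²/2g = 0.01338·46.26·0.1479 = 0.09153 m
Minor: ΣK = 2.44; h_m = ΣK·V²/2g = 0.3608 m
Total H_L = 0.09153 + 0.3608 = 0.4523 m

H_L ≈ 0.452 m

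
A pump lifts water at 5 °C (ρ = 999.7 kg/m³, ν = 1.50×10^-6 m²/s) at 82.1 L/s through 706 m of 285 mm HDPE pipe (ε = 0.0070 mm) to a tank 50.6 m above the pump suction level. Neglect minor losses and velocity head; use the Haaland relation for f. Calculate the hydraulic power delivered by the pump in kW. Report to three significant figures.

V = 4Q/(πD²) = 1.287 m/s; Re = 2.45×10^5; ε/D = 2.46×10^-5; f = 0.01509
h_f = f(L/D)V²/2g = 3.155 m
Total head H = z + h_f = 50.6 + 3.155 = 53.76 m
P_hyd = ρgQH = 999.7·9.81·0.0821·53.76 = 43.28 kW

P_hyd ≈ 43.3 kW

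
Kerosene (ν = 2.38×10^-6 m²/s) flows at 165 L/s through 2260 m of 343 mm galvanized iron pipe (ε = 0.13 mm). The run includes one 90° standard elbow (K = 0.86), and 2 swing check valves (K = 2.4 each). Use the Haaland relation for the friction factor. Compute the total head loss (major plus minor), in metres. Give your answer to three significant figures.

V = 4Q/(πD²) = 1.786 m/s; V²/2g = 0.1625 m
Re = 2.57×10^5, ε/D = 3.79×10^-4 → f = 0.01755 (Haaland)
Major: h_f = f(L/D)·V²/2g = 0.01755·6589·0.1625 = 18.80 m
Minor: ΣK = 5.66; h_m = ΣK·V²/2g = 0.9199 m
Total H_L = 18.80 + 0.9199 = 19.72 m

H_L ≈ 19.7 m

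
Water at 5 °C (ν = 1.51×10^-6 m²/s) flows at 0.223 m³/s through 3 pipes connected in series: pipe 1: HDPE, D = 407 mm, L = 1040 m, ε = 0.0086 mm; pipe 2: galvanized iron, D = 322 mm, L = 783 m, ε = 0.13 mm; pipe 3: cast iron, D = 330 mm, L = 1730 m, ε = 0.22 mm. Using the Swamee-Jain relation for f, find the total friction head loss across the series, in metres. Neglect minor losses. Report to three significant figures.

H ≈ 54.9 m

Pipe 1: V = 1.714 m/s, Re = 4.62×10^5, ε/D = 2.11×10^-5, f = 0.01360, h_1 = f(L/D)V²/2g = 5.202 m
Pipe 2: V = 2.738 m/s, Re = 5.84×10^5, ε/D = 4.04×10^-4, f = 0.01700, h_2 = f(L/D)V²/2g = 15.80 m
Pipe 3: V = 2.607 m/s, Re = 5.70×10^5, ε/D = 6.67×10^-4, f = 0.01865, h_3 = f(L/D)V²/2g = 33.87 m
Series → Q common, losses add: H = Σh = 54.87 m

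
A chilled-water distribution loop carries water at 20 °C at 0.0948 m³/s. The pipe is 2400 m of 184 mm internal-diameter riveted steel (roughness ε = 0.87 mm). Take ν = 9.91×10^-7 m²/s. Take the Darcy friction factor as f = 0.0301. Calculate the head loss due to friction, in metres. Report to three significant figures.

V = 4Q/(πD²) = 4·0.0948/(π·0.184²) = 3.565 m/s
h_f = f(L/D)V²/(2g) = 0.03010·(2400/0.184)·3.565²/(2·9.81) = 254.3 m

h_f ≈ 254 m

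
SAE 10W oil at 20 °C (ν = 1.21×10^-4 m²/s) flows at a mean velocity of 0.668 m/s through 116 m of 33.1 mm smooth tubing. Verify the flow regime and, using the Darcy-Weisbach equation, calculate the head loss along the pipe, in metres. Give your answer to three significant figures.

h_f ≈ 27.9 m

Re = VD/ν = 0.668·0.03310/1.21×10^-4 = 183 → laminar (Re < 2300)
f = 64/Re = 0.3502
h_f = f(L/D)V²/(2g) = 0.3502·(116/0.03310)·0.668²/(2·9.81) = 27.92 m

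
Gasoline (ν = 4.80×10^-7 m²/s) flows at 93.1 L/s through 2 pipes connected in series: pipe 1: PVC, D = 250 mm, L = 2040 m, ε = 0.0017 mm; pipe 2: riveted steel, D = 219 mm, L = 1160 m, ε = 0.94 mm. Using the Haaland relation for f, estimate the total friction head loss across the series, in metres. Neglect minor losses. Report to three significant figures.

Pipe 1: V = 1.897 m/s, Re = 9.88×10^5, ε/D = 6.80×10^-6, f = 0.01173, h_1 = f(L/D)V²/2g = 17.55 m
Pipe 2: V = 2.472 m/s, Re = 1.13×10^6, ε/D = 0.00429, f = 0.02916, h_2 = f(L/D)V²/2g = 48.08 m
Series → Q common, losses add: H = Σh = 65.63 m

H ≈ 65.6 m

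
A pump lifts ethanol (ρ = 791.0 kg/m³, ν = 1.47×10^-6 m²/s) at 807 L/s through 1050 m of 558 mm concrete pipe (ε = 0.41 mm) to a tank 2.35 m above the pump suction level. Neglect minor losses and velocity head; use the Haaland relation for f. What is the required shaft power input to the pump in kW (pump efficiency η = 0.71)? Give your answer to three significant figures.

P_shaft ≈ 192 kW

V = 4Q/(πD²) = 3.300 m/s; Re = 1.25×10^6; ε/D = 7.35×10^-4; f = 0.01855
h_f = f(L/D)V²/2g = 19.37 m
Total head H = z + h_f = 2.35 + 19.37 = 21.72 m
P_hyd = ρgQH = 791.0·9.81·0.807·21.72 = 136.0 kW
P_shaft = P_hyd/η = 136.0/0.71 = 191.6 kW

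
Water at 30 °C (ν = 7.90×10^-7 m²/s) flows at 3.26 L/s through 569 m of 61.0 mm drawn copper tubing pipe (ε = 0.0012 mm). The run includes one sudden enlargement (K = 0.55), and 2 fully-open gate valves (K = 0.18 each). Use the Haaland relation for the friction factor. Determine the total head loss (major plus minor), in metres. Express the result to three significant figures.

H_L ≈ 11.0 m

V = 4Q/(πD²) = 1.115 m/s; V²/2g = 0.06342 m
Re = 8.61×10^4, ε/D = 1.97×10^-5 → f = 0.01846 (Haaland)
Major: h_f = f(L/D)·V²/2g = 0.01846·9328·0.06342 = 10.92 m
Minor: ΣK = 0.910; h_m = ΣK·V²/2g = 0.05771 m
Total H_L = 10.92 + 0.05771 = 10.98 m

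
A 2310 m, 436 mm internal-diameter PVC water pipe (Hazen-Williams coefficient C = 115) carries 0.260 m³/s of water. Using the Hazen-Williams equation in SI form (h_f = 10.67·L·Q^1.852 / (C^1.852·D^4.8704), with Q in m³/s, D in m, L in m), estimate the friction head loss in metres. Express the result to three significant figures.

h_f = 10.67·2310·0.260^1.852 / (115^1.852·0.436^4.8704) = 17.69 m

h_f ≈ 17.7 m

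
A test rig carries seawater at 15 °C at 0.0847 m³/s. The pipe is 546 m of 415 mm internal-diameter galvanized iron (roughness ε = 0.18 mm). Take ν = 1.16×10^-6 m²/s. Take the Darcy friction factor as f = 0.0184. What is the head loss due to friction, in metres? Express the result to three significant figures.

V = 4Q/(πD²) = 4·0.0847/(π·0.415²) = 0.6262 m/s
h_f = f(L/D)V²/(2g) = 0.01840·(546/0.415)·0.6262²/(2·9.81) = 0.4838 m

h_f ≈ 0.484 m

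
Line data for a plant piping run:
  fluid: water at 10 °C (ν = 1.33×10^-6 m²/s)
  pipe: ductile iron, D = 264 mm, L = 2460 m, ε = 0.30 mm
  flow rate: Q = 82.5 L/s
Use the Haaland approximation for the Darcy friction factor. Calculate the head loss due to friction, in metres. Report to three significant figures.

V = 4Q/(πD²) = 4·0.0825/(π·0.264²) = 1.507 m/s
Re = VD/ν = 1.507·0.264/1.33×10^-6 = 2.99×10^5 → turbulent
ε/D = 0.30/264 = 0.00114
Haaland: f = 0.02108
h_f = f(L/D)V²/(2g) = 0.02108·(2460/0.264)·1.507²/(2·9.81) = 22.74 m

h_f ≈ 22.7 m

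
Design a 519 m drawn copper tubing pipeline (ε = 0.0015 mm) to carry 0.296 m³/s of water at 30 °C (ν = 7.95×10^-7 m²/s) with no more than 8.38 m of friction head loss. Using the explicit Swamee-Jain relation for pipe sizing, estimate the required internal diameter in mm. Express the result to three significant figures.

Swamee-Jain (Type III): D = 0.66·[ε^1.25·(LQ²/(gh_f))^4.75 + ν·Q^9.4·(L/(gh_f))^5.2]^0.04
LQ²/(gh_f) = 0.5531; L/(gh_f) = 6.313
Term 1 = ε^1.25·(…)^4.75 = 3.15×10^-9; Term 2 = ν·Q^9.4·(…)^5.2 = 1.24×10^-7
D = 0.66·(3.15×10^-9 + 1.24×10^-7)^0.04 = 0.3497 m = 350 mm
Check: V = 3.08 m/s, Re = 1.36×10^6, f = 0.01116, h_f = 8.03 m ≈ 8.38 m ✓

D ≈ 350 mm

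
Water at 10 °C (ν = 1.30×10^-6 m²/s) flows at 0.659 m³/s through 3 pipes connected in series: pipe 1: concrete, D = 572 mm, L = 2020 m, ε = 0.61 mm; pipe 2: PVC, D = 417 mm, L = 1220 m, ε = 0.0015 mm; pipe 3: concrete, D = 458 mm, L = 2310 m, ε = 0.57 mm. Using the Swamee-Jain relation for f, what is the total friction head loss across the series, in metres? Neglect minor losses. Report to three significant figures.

H ≈ 148 m

Pipe 1: V = 2.565 m/s, Re = 1.13×10^6, ε/D = 0.00107, f = 0.02029, h_1 = f(L/D)V²/2g = 24.01 m
Pipe 2: V = 4.825 m/s, Re = 1.55×10^6, ε/D = 3.60×10^-6, f = 0.01092, h_2 = f(L/D)V²/2g = 37.90 m
Pipe 3: V = 4.000 m/s, Re = 1.41×10^6, ε/D = 0.00124, f = 0.02098, h_3 = f(L/D)V²/2g = 86.29 m
Series → Q common, losses add: H = Σh = 148.2 m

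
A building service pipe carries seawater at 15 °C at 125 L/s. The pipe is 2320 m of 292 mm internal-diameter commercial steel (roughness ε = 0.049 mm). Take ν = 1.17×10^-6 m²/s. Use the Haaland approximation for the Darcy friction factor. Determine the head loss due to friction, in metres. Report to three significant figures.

h_f ≈ 21.3 m

V = 4Q/(πD²) = 4·0.125/(π·0.292²) = 1.867 m/s
Re = VD/ν = 1.867·0.292/1.17×10^-6 = 4.66×10^5 → turbulent
ε/D = 0.049/292 = 1.68×10^-4
Haaland: f = 0.01508
h_f = f(L/D)V²/(2g) = 0.01508·(2320/0.292)·1.867²/(2·9.81) = 21.28 m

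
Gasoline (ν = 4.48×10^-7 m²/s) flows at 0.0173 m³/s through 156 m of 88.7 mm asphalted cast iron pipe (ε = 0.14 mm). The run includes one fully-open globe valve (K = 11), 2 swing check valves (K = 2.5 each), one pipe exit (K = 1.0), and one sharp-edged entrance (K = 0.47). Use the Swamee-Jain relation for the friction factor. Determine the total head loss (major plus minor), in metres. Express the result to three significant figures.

H_L ≈ 22.8 m

V = 4Q/(πD²) = 2.800 m/s; V²/2g = 0.3995 m
Re = 5.54×10^5, ε/D = 0.00158 → f = 0.02252 (Swamee-Jain)
Major: h_f = f(L/D)·V²/2g = 0.02252·1759·0.3995 = 15.82 m
Minor: ΣK = 17.5; h_m = ΣK·V²/2g = 6.979 m
Total H_L = 15.82 + 6.979 = 22.80 m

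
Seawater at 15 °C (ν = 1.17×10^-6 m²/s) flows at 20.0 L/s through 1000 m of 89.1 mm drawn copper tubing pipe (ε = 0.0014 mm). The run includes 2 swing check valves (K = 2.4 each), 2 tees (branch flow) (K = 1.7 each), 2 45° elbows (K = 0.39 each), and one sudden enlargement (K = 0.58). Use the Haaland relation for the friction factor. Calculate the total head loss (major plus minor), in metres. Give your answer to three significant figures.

V = 4Q/(πD²) = 3.208 m/s; V²/2g = 0.5244 m
Re = 2.44×10^5, ε/D = 1.57×10^-5 → f = 0.01502 (Haaland)
Major: h_f = f(L/D)·V²/2g = 0.01502·11223·0.5244 = 88.42 m
Minor: ΣK = 9.56; h_m = ΣK·V²/2g = 5.013 m
Total H_L = 88.42 + 5.013 = 93.43 m

H_L ≈ 93.4 m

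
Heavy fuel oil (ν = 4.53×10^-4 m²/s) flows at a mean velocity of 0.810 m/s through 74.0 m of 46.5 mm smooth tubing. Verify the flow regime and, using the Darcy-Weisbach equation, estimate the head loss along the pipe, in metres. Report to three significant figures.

h_f ≈ 41.0 m

Re = VD/ν = 0.810·0.04650/4.53×10^-4 = 83.1 → laminar (Re < 2300)
f = 64/Re = 0.7697
h_f = f(L/D)V²/(2g) = 0.7697·(74.0/0.04650)·0.810²/(2·9.81) = 40.96 m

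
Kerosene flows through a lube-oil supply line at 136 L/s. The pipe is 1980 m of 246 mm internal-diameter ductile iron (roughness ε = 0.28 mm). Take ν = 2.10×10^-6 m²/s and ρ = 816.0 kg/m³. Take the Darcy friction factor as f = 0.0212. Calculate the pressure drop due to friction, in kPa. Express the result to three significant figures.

Δp ≈ 570 kPa

V = 4Q/(πD²) = 4·0.136/(π·0.246²) = 2.861 m/s
h_f = f(L/D)V²/(2g) = 0.02120·(1980/0.246)·2.861²/(2·9.81) = 71.21 m
Δp = ρg·h_f = 816.0·9.81·71.21 = 570.0 kPa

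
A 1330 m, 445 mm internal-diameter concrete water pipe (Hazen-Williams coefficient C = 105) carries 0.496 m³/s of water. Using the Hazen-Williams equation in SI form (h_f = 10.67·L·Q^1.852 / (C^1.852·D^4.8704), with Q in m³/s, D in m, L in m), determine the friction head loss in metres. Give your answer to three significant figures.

h_f = 10.67·1330·0.496^1.852 / (105^1.852·0.445^4.8704) = 36.09 m

h_f ≈ 36.1 m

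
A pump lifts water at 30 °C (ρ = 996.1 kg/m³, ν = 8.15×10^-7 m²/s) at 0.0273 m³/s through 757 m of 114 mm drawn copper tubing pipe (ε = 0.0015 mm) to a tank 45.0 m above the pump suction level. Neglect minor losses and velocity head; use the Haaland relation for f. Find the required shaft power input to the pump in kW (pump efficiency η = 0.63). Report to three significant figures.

P_shaft ≈ 33.3 kW

V = 4Q/(πD²) = 2.675 m/s; Re = 3.74×10^5; ε/D = 1.32×10^-5; f = 0.01389
h_f = f(L/D)V²/2g = 33.63 m
Total head H = z + h_f = 45.0 + 33.63 = 78.63 m
P_hyd = ρgQH = 996.1·9.81·0.0273·78.63 = 20.98 kW
P_shaft = P_hyd/η = 20.98/0.63 = 33.30 kW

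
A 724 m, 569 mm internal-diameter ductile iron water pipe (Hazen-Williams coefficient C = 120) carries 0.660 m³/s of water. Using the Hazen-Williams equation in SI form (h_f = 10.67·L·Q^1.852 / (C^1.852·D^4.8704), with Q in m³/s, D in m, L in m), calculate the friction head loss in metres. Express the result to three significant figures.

h_f = 10.67·724·0.660^1.852 / (120^1.852·0.569^4.8704) = 7.866 m

h_f ≈ 7.87 m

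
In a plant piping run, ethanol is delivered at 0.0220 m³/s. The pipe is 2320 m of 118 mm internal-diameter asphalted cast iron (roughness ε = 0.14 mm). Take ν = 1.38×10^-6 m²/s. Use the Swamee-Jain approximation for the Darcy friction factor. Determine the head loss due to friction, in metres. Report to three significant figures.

V = 4Q/(πD²) = 4·0.0220/(π·0.118²) = 2.012 m/s
Re = VD/ν = 2.012·0.118/1.38×10^-6 = 1.72×10^5 → turbulent
ε/D = 0.14/118 = 0.00119
Swamee-Jain: f = 0.02209
h_f = f(L/D)V²/(2g) = 0.02209·(2320/0.118)·2.012²/(2·9.81) = 89.57 m

h_f ≈ 89.6 m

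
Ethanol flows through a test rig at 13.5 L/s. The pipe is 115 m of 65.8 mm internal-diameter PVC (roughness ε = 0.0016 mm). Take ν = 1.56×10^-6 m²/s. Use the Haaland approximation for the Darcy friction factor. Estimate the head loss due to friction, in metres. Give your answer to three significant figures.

V = 4Q/(πD²) = 4·0.0135/(π·0.0658²) = 3.970 m/s
Re = VD/ν = 3.970·0.0658/1.56×10^-6 = 1.67×10^5 → turbulent
ε/D = 0.0016/65.8 = 2.43×10^-5
Haaland: f = 0.01619
h_f = f(L/D)V²/(2g) = 0.01619·(115/0.0658)·3.970²/(2·9.81) = 22.72 m

h_f ≈ 22.7 m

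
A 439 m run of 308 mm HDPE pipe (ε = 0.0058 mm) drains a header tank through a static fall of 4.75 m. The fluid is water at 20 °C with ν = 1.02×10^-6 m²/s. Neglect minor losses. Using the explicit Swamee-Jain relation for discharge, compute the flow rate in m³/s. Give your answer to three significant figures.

Swamee-Jain (Type II): Q = -0.965·√(gD⁵h_f/L)·ln[ε/(3.7D) + √(3.17ν²L/(gD³h_f))]
√(gD⁵h_f/L) = √(9.81·0.308⁵·4.75/439) = 0.01715
ε/(3.7D) = 5.09×10^-6; √(3.17ν²L/(gD³h_f)) = 3.26×10^-5
Q = -0.965·0.01715·ln(3.770×10^-5) = 0.1686 m³/s
Check: V = 2.26 m/s, Re = 6.83×10^5, f = 0.01275, h_f = 4.74 m ≈ 4.75 m ✓

Q ≈ 0.169 m³/s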